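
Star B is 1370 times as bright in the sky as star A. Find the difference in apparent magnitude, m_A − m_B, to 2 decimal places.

Pogson: Δm = −2.5 log₁₀(ratio) = −2.5 log₁₀(1370) = −2.5 × 3.1367 = -7.842
Star B is brighter so has the smaller magnitude: m_A − m_B is positive.

m_A − m_B ≈ 7.84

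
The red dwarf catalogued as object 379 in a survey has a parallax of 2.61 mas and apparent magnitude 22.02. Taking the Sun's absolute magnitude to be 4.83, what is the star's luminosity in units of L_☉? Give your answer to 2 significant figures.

d = 1/p = 1000/2.61 mas = 383.1 pc
M = m − 5 log₁₀ d + 5 = 22.02 − 5·2.5834 + 5 = 14.103
M − M_☉ = 14.103 − 4.83 = 9.273
L/L_☉ = 10^(−0.4 × 9.273) = 1.953×10^-4

L/L_☉ ≈ 2.0×10^-4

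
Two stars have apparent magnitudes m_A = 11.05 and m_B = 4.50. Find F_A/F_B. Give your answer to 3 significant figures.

F_A/F_B ≈ 2.40×10^-3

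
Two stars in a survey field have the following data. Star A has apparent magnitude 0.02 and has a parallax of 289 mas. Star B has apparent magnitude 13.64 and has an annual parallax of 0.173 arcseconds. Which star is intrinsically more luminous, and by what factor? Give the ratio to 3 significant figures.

Star A: p = 289 mas = 0.289″ → d = 1/p = 3.460 pc
Star A: M = m − 5 log₁₀ d + 5 = 0.02 − 5·0.5391 + 5 = 2.324
Star B: d = 1/p = 1/0.173″ = 5.780 pc
Star B: M = m − 5 log₁₀ d + 5 = 13.64 − 5·0.7620 + 5 = 14.830
ΔM = M_A − M_B = 2.324 − (14.830) = -12.506; smaller M is more luminous → Star A.
L ratio = 10^(0.4 |ΔM|) = 10^5.002 = 100500

Star A is more luminous, by a factor of 101000.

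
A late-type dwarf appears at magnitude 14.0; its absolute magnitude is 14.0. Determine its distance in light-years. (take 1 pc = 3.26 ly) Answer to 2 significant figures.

d ≈ 33 ly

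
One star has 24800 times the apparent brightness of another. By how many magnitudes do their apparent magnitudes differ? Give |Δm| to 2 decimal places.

Pogson: Δm = −2.5 log₁₀(ratio) = −2.5 log₁₀(24800) = −2.5 × 4.3945 = -10.986

|Δm| ≈ 10.99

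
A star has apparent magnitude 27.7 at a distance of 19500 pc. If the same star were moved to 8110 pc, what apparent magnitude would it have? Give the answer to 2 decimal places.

m ≈ 25.79

Flux ∝ 1/d², so Δm = 5 log₁₀(d₂/d₁) = 5 log₁₀(8110/19500) = -1.905
m₂ = m₁ + Δm = 27.7 + (-1.905) = 25.795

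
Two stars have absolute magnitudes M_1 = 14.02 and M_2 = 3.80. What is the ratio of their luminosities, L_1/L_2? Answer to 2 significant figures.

L_1/L_2 ≈ 8.2×10^-5

ΔM = M_1 − M_2 = 10.22
L_1/L_2 = 10^(−0.4 ΔM) = 10^-4.088 = 8.166×10^-5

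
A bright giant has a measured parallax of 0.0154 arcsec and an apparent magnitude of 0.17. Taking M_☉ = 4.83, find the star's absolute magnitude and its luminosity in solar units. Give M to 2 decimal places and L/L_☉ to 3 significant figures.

M ≈ -3.89; L/L_☉ ≈ 3080

d = 1/p = 1/0.0154″ = 64.94 pc
M = m − 5 log₁₀ d + 5 = 0.17 − 5·1.8125 + 5 = -3.892
M − M_☉ = -3.892 − 4.83 = -8.722
L/L_☉ = 10^(−0.4 × -8.722) = 3083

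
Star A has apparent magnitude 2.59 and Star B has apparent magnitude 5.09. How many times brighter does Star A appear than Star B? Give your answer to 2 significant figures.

Magnitude difference = -2.50
Flux ratio = 10^(−0.4 Δm) = 10^(−0.4 × -2.50) = 10^1.000 = 10.00

10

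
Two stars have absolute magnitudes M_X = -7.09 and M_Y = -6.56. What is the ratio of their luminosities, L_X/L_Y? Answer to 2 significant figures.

L_X/L_Y ≈ 1.6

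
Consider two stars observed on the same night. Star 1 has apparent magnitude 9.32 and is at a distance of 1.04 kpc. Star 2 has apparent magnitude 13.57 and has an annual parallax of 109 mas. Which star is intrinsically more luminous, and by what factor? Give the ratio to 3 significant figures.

Star 1 is more luminous, by a factor of 644000.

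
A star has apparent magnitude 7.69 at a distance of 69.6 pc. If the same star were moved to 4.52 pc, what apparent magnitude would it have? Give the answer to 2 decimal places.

m ≈ 1.75

Flux ∝ 1/d², so Δm = 5 log₁₀(d₂/d₁) = 5 log₁₀(4.52/69.6) = -5.937
m₂ = m₁ + Δm = 7.69 + (-5.937) = 1.753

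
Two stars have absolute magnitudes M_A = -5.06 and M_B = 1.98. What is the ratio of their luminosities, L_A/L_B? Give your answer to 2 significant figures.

ΔM = M_A − M_B = -7.04
L_A/L_B = 10^(−0.4 ΔM) = 10^2.816 = 654.6

L_A/L_B ≈ 650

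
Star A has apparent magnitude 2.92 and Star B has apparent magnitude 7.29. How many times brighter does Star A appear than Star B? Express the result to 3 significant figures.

56.0

Magnitude difference = -4.37
Flux ratio = 10^(−0.4 Δm) = 10^(−0.4 × -4.37) = 10^1.748 = 55.98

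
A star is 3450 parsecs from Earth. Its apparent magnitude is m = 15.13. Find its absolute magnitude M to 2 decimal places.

M ≈ 2.44

5 log₁₀(d/10 pc) = 5 log₁₀(3450) − 5 = 12.689
M = m − 5 log₁₀(d/10) = 15.13 − 12.689 = 2.441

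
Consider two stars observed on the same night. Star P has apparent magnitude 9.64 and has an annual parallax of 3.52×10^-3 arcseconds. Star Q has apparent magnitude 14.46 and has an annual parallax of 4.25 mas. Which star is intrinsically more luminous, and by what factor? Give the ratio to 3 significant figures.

Star P is more luminous, by a factor of 124.

Star P: d = 1/p = 1/3.52×10^-3″ = 284.1 pc
Star P: M = m − 5 log₁₀ d + 5 = 9.64 − 5·2.4535 + 5 = 2.373
Star Q: p = 4.25 mas = 4.25×10^-3″ → d = 1/p = 235.3 pc
Star Q: M = m − 5 log₁₀ d + 5 = 14.46 − 5·2.3716 + 5 = 7.602
ΔM = M_P − M_Q = 2.373 − (7.602) = -5.229; smaller M is more luminous → Star P.
L ratio = 10^(0.4 |ΔM|) = 10^2.092 = 123.5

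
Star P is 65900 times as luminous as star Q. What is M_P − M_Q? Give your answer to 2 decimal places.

M_P − M_Q ≈ -12.05

Pogson: ΔM = −2.5 log₁₀(ratio) = −2.5 log₁₀(65900) = −2.5 × 4.8189 = -12.047
Star P is brighter, so it has the smaller magnitude: the difference is negative.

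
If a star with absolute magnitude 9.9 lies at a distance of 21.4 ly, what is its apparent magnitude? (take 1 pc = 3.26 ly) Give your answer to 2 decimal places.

d = 21.4 ly / 3.26 = 6.564 pc
m = M + 5 log₁₀ d − 5 = 9.9 + 5·0.8172 − 5 = 8.986

m ≈ 8.99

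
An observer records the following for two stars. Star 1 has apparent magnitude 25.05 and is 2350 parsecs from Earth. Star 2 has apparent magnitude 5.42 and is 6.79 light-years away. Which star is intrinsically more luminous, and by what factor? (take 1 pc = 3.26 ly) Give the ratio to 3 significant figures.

Star 2 is more luminous, by a factor of 55.9.

Star 1: M = m − 5 log₁₀ d + 5 = 25.05 − 5·3.3711 + 5 = 13.195
Star 2: d = 6.79 ly / 3.26 = 2.083 pc
Star 2: M = m − 5 log₁₀ d + 5 = 5.42 − 5·0.3187 + 5 = 8.827
ΔM = M_1 − M_2 = 13.195 − (8.827) = 4.368; smaller M is more luminous → Star 2.
L ratio = 10^(0.4 |ΔM|) = 10^1.747 = 55.87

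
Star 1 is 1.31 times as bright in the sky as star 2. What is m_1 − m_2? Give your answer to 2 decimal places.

m_1 − m_2 ≈ -0.29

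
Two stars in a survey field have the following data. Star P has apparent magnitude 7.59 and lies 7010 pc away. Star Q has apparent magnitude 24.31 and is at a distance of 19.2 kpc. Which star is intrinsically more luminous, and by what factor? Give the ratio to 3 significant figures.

Star P is more luminous, by a factor of 650000.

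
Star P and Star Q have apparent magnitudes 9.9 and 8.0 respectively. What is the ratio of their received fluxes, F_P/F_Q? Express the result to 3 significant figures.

Magnitude difference = 1.9
Flux ratio = 10^(−0.4 Δm) = 10^(−0.4 × 1.9) = 10^-0.760 = 0.1738

F_P/F_Q ≈ 0.174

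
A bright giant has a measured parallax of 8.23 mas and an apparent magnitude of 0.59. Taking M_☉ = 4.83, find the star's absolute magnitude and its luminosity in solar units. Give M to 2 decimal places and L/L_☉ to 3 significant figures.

M ≈ -4.83; L/L_☉ ≈ 7330

d = 1/p = 1000/8.23 mas = 121.5 pc
M = m − 5 log₁₀ d + 5 = 0.59 − 5·2.0846 + 5 = -4.833
M − M_☉ = -4.833 − 4.83 = -9.663
L/L_☉ = 10^(−0.4 × -9.663) = 7332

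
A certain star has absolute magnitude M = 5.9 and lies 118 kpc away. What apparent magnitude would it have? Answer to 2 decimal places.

m ≈ 26.26

d = 118 kpc = 118000 pc
m = M + 5 log₁₀ d − 5 = 5.9 + 5·5.0719 − 5 = 26.259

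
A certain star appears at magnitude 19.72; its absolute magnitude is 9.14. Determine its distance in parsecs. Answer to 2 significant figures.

d ≈ 1300 pc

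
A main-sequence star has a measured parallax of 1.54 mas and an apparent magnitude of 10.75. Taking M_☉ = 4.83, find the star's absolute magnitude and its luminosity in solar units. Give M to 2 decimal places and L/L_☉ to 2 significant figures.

M ≈ 1.69; L/L_☉ ≈ 18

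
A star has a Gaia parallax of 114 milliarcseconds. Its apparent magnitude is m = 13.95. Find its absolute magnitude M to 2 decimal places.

M ≈ 14.23

p = 114 mas = 0.114″ → d = 1/p = 8.772 pc
5 log₁₀(d/10 pc) = 5 log₁₀(8.772) − 5 = -0.285
M = m − 5 log₁₀(d/10) = 13.95 + 0.285 = 14.235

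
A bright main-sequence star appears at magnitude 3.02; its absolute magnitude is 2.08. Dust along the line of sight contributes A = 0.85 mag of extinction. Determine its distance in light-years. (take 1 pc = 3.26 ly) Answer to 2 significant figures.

d ≈ 34 ly

m − M = 5 log₁₀(d/10 pc) + A  ⇒  3.02 − (2.08) − 0.85 = 5 log₁₀(d/10)
0.090 = 5 log₁₀(d/10)
log₁₀ d = (m − M − A)/5 + 1 = 1.0180
d = 10^1.0180 = 10.42 pc
= 33.98 ly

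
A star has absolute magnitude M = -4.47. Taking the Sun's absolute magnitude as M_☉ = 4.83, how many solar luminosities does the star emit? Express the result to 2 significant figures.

L/L_☉ ≈ 5200

M − M_☉ = -4.47 − 4.83 = -9.300
L/L_☉ = 10^(−0.4 (M − M_☉)) = 10^3.720 = 5248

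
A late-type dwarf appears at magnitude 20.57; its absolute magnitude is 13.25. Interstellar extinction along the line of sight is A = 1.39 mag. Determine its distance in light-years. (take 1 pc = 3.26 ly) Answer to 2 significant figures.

m − M = 5 log₁₀(d/10 pc) + A  ⇒  20.57 − (13.25) − 1.39 = 5 log₁₀(d/10)
5.930 = 5 log₁₀(d/10)
log₁₀ d = (m − M − A)/5 + 1 = 2.1860
d = 10^2.1860 = 153.5 pc
= 500.3 ly

d ≈ 500 ly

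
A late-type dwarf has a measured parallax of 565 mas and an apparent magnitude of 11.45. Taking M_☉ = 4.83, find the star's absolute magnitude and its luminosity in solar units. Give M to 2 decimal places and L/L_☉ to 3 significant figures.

M ≈ 15.21; L/L_☉ ≈ 7.05×10^-5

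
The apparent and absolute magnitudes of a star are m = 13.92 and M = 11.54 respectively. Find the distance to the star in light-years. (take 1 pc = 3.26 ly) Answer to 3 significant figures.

μ = m − M = 2.380
m − M = 5 log₁₀ d − 5
log₁₀ d = (m − M)/5 + 1 = 1.4760
d = 10^1.4760 = 29.92 pc
= 97.55 ly

d ≈ 97.5 ly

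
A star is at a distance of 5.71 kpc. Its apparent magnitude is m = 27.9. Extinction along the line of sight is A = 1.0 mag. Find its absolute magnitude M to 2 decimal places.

M ≈ 13.12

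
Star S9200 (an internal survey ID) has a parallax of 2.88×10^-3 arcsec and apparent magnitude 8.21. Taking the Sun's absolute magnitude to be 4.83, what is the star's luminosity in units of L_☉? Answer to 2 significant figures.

d = 1/p = 1/2.88×10^-3″ = 347.2 pc
M = m − 5 log₁₀ d + 5 = 8.21 − 5·2.5406 + 5 = 0.507
M − M_☉ = 0.507 − 4.83 = -4.323
L/L_☉ = 10^(−0.4 × -4.323) = 53.61

L/L_☉ ≈ 54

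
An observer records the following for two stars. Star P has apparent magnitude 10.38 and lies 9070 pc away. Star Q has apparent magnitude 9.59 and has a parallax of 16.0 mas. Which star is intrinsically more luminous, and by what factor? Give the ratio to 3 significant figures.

Star P is more luminous, by a factor of 10200.

Star P: M = m − 5 log₁₀ d + 5 = 10.38 − 5·3.9576 + 5 = -4.408
Star Q: p = 16.0 mas = 0.0160″ → d = 1/p = 62.50 pc
Star Q: M = m − 5 log₁₀ d + 5 = 9.59 − 5·1.7959 + 5 = 5.611
ΔM = M_P − M_Q = -4.408 − (5.611) = -10.019; smaller M is more luminous → Star P.
L ratio = 10^(0.4 |ΔM|) = 10^4.007 = 10170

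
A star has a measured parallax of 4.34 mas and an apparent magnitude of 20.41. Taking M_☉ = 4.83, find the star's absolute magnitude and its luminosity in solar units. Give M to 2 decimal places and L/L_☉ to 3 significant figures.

M ≈ 13.60; L/L_☉ ≈ 3.11×10^-4

d = 1/p = 1000/4.34 mas = 230.4 pc
M = m − 5 log₁₀ d + 5 = 20.41 − 5·2.3625 + 5 = 13.597
M − M_☉ = 13.597 − 4.83 = 8.767
L/L_☉ = 10^(−0.4 × 8.767) = 3.112×10^-4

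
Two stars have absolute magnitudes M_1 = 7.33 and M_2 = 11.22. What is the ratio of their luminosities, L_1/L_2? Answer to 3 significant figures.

L_1/L_2 ≈ 36.0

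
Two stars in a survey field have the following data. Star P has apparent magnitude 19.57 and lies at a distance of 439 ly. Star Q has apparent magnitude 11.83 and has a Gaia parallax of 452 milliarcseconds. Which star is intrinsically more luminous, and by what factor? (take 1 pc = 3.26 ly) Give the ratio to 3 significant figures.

Star P: d = 439 ly / 3.26 = 134.7 pc
Star P: M = m − 5 log₁₀ d + 5 = 19.57 − 5·2.1292 + 5 = 13.924
Star Q: p = 452 mas = 0.452″ → d = 1/p = 2.212 pc
Star Q: M = m − 5 log₁₀ d + 5 = 11.83 − 5·0.3449 + 5 = 15.106
ΔM = M_P − M_Q = 13.924 − (15.106) = -1.182; smaller M is more luminous → Star P.
L ratio = 10^(0.4 |ΔM|) = 10^0.473 = 2.970

Star P is more luminous, by a factor of 2.97.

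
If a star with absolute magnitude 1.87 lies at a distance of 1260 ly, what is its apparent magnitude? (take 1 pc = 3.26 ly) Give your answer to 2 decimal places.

d = 1260 ly / 3.26 = 386.5 pc
m = M + 5 log₁₀ d − 5 = 1.87 + 5·2.5872 − 5 = 9.806

m ≈ 9.81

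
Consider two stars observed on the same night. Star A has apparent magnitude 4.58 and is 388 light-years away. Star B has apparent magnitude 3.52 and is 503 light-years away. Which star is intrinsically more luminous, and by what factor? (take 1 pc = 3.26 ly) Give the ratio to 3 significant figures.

Star A: d = 388 ly / 3.26 = 119.0 pc
Star A: M = m − 5 log₁₀ d + 5 = 4.58 − 5·2.0756 + 5 = -0.798
Star B: d = 503 ly / 3.26 = 154.3 pc
Star B: M = m − 5 log₁₀ d + 5 = 3.52 − 5·2.1884 + 5 = -2.422
ΔM = M_A − M_B = -0.798 − (-2.422) = 1.624; smaller M is more luminous → Star B.
L ratio = 10^(0.4 |ΔM|) = 10^0.649 = 4.461

Star B is more luminous, by a factor of 4.46.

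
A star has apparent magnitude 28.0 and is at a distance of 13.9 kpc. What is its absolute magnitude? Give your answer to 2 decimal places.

M ≈ 12.28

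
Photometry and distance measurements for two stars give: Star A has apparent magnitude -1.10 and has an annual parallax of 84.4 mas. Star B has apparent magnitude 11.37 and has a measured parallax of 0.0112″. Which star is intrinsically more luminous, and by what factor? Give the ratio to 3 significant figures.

Star A: p = 84.4 mas = 0.0844″ → d = 1/p = 11.85 pc
Star A: M = m − 5 log₁₀ d + 5 = -1.10 − 5·1.0737 + 5 = -1.468
Star B: d = 1/p = 1/0.0112″ = 89.29 pc
Star B: M = m − 5 log₁₀ d + 5 = 11.37 − 5·1.9508 + 5 = 6.616
ΔM = M_A − M_B = -1.468 − (6.616) = -8.084; smaller M is more luminous → Star A.
L ratio = 10^(0.4 |ΔM|) = 10^3.234 = 1713

Star A is more luminous, by a factor of 1710.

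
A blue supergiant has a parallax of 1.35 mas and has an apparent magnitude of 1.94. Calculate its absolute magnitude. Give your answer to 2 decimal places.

M ≈ -7.41

p = 1.35 mas = 1.35×10^-3″ → d = 1/p = 740.7 pc
5 log₁₀(d/10 pc) = 5 log₁₀(740.7) − 5 = 9.348
M = m − 5 log₁₀(d/10) = 1.94 − 9.348 = -7.408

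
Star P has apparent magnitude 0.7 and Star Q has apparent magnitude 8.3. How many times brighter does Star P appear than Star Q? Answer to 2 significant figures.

1100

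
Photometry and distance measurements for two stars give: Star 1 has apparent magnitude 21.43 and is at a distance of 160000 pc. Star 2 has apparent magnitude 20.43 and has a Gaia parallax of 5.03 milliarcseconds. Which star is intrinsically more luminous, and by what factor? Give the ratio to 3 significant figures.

Star 1 is more luminous, by a factor of 258000.

Star 1: M = m − 5 log₁₀ d + 5 = 21.43 − 5·5.2041 + 5 = 0.409
Star 2: p = 5.03 mas = 5.03×10^-3″ → d = 1/p = 198.8 pc
Star 2: M = m − 5 log₁₀ d + 5 = 20.43 − 5·2.2984 + 5 = 13.938
ΔM = M_1 − M_2 = 0.409 − (13.938) = -13.528; smaller M is more luminous → Star 1.
L ratio = 10^(0.4 |ΔM|) = 10^5.411 = 257900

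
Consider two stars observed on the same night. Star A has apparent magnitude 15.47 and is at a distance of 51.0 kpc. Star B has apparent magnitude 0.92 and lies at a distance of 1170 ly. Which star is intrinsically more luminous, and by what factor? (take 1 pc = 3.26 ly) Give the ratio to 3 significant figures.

Star B is more luminous, by a factor of 32.7.

Star A: d = 51.0 kpc = 51000 pc
Star A: M = m − 5 log₁₀ d + 5 = 15.47 − 5·4.7076 + 5 = -3.068
Star B: d = 1170 ly / 3.26 = 358.9 pc
Star B: M = m − 5 log₁₀ d + 5 = 0.92 − 5·2.5550 + 5 = -6.855
ΔM = M_A − M_B = -3.068 − (-6.855) = 3.787; smaller M is more luminous → Star B.
L ratio = 10^(0.4 |ΔM|) = 10^1.515 = 32.72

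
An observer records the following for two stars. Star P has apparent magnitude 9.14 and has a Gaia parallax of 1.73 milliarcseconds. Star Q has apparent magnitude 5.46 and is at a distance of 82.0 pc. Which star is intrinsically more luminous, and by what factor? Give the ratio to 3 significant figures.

Star P is more luminous, by a factor of 1.68.

Star P: p = 1.73 mas = 1.73×10^-3″ → d = 1/p = 578.0 pc
Star P: M = m − 5 log₁₀ d + 5 = 9.14 − 5·2.7620 + 5 = 0.330
Star Q: M = m − 5 log₁₀ d + 5 = 5.46 − 5·1.9138 + 5 = 0.891
ΔM = M_P − M_Q = 0.330 − (0.891) = -0.561; smaller M is more luminous → Star P.
L ratio = 10^(0.4 |ΔM|) = 10^0.224 = 1.676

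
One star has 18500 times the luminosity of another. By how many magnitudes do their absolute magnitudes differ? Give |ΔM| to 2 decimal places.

|ΔM| ≈ 10.67

Pogson: ΔM = −2.5 log₁₀(ratio) = −2.5 log₁₀(18500) = −2.5 × 4.2672 = -10.668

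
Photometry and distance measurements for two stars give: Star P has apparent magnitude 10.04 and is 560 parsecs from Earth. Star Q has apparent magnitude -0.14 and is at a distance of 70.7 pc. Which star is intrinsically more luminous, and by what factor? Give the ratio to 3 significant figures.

Star P: M = m − 5 log₁₀ d + 5 = 10.04 − 5·2.7482 + 5 = 1.299
Star Q: M = m − 5 log₁₀ d + 5 = -0.14 − 5·1.8494 + 5 = -4.387
ΔM = M_P − M_Q = 1.299 − (-4.387) = 5.686; smaller M is more luminous → Star Q.
L ratio = 10^(0.4 |ΔM|) = 10^2.274 = 188.1

Star Q is more luminous, by a factor of 188.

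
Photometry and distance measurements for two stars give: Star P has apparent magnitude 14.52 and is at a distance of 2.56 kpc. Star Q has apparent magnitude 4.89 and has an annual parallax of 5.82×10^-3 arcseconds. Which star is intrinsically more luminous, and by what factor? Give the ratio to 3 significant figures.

Star P: d = 2.56 kpc = 2560 pc
Star P: M = m − 5 log₁₀ d + 5 = 14.52 − 5·3.4082 + 5 = 2.479
Star Q: d = 1/p = 1/5.82×10^-3″ = 171.8 pc
Star Q: M = m − 5 log₁₀ d + 5 = 4.89 − 5·2.2351 + 5 = -1.285
ΔM = M_P − M_Q = 2.479 − (-1.285) = 3.764; smaller M is more luminous → Star Q.
L ratio = 10^(0.4 |ΔM|) = 10^1.506 = 32.04

Star Q is more luminous, by a factor of 32.0.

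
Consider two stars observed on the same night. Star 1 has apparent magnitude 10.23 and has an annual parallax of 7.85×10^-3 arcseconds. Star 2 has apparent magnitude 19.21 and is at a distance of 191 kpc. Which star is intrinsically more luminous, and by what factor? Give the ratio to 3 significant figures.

Star 1: d = 1/p = 1/7.85×10^-3″ = 127.4 pc
Star 1: M = m − 5 log₁₀ d + 5 = 10.23 − 5·2.1051 + 5 = 4.704
Star 2: d = 191 kpc = 191000 pc
Star 2: M = m − 5 log₁₀ d + 5 = 19.21 − 5·5.2810 + 5 = -2.195
ΔM = M_1 − M_2 = 4.704 − (-2.195) = 6.900; smaller M is more luminous → Star 2.
L ratio = 10^(0.4 |ΔM|) = 10^2.760 = 575.2

Star 2 is more luminous, by a factor of 575.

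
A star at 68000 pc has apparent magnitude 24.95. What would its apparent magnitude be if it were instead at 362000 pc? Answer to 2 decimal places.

m ≈ 28.58

Flux ∝ 1/d², so Δm = 5 log₁₀(d₂/d₁) = 5 log₁₀(362000/68000) = 3.631
m₂ = m₁ + Δm = 24.95 + (3.631) = 28.581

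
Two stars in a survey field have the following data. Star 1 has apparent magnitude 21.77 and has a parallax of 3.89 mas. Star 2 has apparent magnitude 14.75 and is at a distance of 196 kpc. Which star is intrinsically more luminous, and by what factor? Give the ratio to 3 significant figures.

Star 2 is more luminous, by a factor of 3.74×10^8.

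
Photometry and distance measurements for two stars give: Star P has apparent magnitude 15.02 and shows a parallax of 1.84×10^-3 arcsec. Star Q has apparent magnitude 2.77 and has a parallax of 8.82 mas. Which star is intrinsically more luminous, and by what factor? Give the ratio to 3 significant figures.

Star Q is more luminous, by a factor of 3460.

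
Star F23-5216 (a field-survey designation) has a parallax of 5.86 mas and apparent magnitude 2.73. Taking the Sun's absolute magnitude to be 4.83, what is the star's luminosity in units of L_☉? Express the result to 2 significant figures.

L/L_☉ ≈ 2000

d = 1/p = 1000/5.86 mas = 170.6 pc
M = m − 5 log₁₀ d + 5 = 2.73 − 5·2.2321 + 5 = -3.431
M − M_☉ = -3.431 − 4.83 = -8.261
L/L_☉ = 10^(−0.4 × -8.261) = 2015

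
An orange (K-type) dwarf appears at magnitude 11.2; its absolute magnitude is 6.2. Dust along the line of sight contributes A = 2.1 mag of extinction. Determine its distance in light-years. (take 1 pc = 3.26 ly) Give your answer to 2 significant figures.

d ≈ 120 ly

m − M = 5 log₁₀(d/10 pc) + A  ⇒  11.2 − (6.2) − 2.1 = 5 log₁₀(d/10)
2.900 = 5 log₁₀(d/10)
log₁₀ d = (m − M − A)/5 + 1 = 1.5800
d = 10^1.5800 = 38.02 pc
= 123.9 ly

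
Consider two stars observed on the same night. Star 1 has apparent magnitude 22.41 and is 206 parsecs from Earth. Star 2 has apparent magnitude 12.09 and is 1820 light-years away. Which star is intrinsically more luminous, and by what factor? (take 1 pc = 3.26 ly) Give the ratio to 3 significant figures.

Star 2 is more luminous, by a factor of 98600.

Star 1: M = m − 5 log₁₀ d + 5 = 22.41 − 5·2.3139 + 5 = 15.841
Star 2: d = 1820 ly / 3.26 = 558.3 pc
Star 2: M = m − 5 log₁₀ d + 5 = 12.09 − 5·2.7469 + 5 = 3.356
ΔM = M_1 − M_2 = 15.841 − (3.356) = 12.485; smaller M is more luminous → Star 2.
L ratio = 10^(0.4 |ΔM|) = 10^4.994 = 98620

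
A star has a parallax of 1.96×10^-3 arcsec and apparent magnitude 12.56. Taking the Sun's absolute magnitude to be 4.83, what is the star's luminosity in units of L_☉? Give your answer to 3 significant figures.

L/L_☉ ≈ 2.11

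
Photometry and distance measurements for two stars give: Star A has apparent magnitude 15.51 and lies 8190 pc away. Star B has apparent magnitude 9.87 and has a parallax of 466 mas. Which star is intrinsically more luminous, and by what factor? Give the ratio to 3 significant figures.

Star A is more luminous, by a factor of 80800.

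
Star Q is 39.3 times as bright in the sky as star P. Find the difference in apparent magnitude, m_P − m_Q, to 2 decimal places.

m_P − m_Q ≈ 3.99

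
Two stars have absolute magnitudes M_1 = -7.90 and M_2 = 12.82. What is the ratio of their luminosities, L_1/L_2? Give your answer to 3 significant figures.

ΔM = M_1 − M_2 = -20.72
L_1/L_2 = 10^(−0.4 ΔM) = 10^8.288 = 1.941×10^8

L_1/L_2 ≈ 1.94×10^8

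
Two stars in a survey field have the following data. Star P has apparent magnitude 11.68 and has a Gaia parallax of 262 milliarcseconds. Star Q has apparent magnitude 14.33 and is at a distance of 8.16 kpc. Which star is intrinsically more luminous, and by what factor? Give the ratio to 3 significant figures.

Star P: p = 262 mas = 0.262″ → d = 1/p = 3.817 pc
Star P: M = m − 5 log₁₀ d + 5 = 11.68 − 5·0.5817 + 5 = 13.772
Star Q: d = 8.16 kpc = 8160 pc
Star Q: M = m − 5 log₁₀ d + 5 = 14.33 − 5·3.9117 + 5 = -0.228
ΔM = M_P − M_Q = 13.772 − (-0.228) = 14.000; smaller M is more luminous → Star Q.
L ratio = 10^(0.4 |ΔM|) = 10^5.600 = 398100

Star Q is more luminous, by a factor of 398000.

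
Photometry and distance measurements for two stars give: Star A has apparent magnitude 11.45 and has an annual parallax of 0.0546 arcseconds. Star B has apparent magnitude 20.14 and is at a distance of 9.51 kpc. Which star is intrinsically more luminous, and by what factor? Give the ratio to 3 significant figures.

Star A: d = 1/p = 1/0.0546″ = 18.32 pc
Star A: M = m − 5 log₁₀ d + 5 = 11.45 − 5·1.2628 + 5 = 10.136
Star B: d = 9.51 kpc = 9510 pc
Star B: M = m − 5 log₁₀ d + 5 = 20.14 − 5·3.9782 + 5 = 5.249
ΔM = M_A − M_B = 10.136 − (5.249) = 4.887; smaller M is more luminous → Star B.
L ratio = 10^(0.4 |ΔM|) = 10^1.955 = 90.10

Star B is more luminous, by a factor of 90.1.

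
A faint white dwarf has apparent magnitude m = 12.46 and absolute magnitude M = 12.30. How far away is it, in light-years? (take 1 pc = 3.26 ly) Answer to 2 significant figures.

Distance modulus: m − M = 12.46 − (12.30) = 0.160
m − M = 5 log₁₀ d − 5
log₁₀ d = (m − M)/5 + 1 = 1.0320
d = 10^1.0320 = 10.76 pc
= 35.09 ly

d ≈ 35 ly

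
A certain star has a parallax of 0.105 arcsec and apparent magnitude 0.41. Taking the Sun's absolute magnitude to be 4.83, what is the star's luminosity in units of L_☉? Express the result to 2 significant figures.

d = 1/p = 1/0.105″ = 9.524 pc
M = m − 5 log₁₀ d + 5 = 0.41 − 5·0.9788 + 5 = 0.516
M − M_☉ = 0.516 − 4.83 = -4.314
L/L_☉ = 10^(−0.4 × -4.314) = 53.16

L/L_☉ ≈ 53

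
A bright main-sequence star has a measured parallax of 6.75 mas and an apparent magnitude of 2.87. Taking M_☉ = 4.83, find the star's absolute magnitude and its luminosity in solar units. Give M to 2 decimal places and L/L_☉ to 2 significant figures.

d = 1/p = 1000/6.75 mas = 148.1 pc
M = m − 5 log₁₀ d + 5 = 2.87 − 5·2.1707 + 5 = -2.983
M − M_☉ = -2.983 − 4.83 = -7.813
L/L_☉ = 10^(−0.4 × -7.813) = 1335

M ≈ -2.98; L/L_☉ ≈ 1300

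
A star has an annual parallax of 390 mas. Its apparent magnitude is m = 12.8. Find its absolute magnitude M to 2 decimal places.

M ≈ 15.76

p = 390 mas = 0.390″ → d = 1/p = 2.564 pc
5 log₁₀(d/10 pc) = 5 log₁₀(2.564) − 5 = -2.955
M = m − 5 log₁₀(d/10) = 12.8 + 2.955 = 15.755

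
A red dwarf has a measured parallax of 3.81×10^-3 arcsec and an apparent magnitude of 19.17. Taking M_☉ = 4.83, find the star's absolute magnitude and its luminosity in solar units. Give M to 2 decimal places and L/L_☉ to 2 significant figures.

d = 1/p = 1/3.81×10^-3″ = 262.5 pc
M = m − 5 log₁₀ d + 5 = 19.17 − 5·2.4191 + 5 = 12.075
M − M_☉ = 12.075 − 4.83 = 7.245
L/L_☉ = 10^(−0.4 × 7.245) = 1.265×10^-3

M ≈ 12.07; L/L_☉ ≈ 1.3×10^-3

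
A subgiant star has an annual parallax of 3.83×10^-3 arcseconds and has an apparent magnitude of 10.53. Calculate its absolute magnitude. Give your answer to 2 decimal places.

d = 1/p = 1/3.83×10^-3″ = 261.1 pc
5 log₁₀(d/10 pc) = 5 log₁₀(261.1) − 5 = 7.084
M = m − 5 log₁₀(d/10) = 10.53 − 7.084 = 3.446

M ≈ 3.45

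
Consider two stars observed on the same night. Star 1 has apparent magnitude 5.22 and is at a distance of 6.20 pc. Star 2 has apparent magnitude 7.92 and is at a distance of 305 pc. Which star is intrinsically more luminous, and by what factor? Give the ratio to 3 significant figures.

Star 1: M = m − 5 log₁₀ d + 5 = 5.22 − 5·0.7924 + 5 = 6.258
Star 2: M = m − 5 log₁₀ d + 5 = 7.92 − 5·2.4843 + 5 = 0.499
ΔM = M_1 − M_2 = 6.258 − (0.499) = 5.760; smaller M is more luminous → Star 2.
L ratio = 10^(0.4 |ΔM|) = 10^2.304 = 201.3

Star 2 is more luminous, by a factor of 201.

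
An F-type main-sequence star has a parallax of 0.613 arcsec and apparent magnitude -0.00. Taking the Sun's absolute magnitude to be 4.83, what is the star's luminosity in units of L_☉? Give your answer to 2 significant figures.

d = 1/p = 1/0.613″ = 1.631 pc
M = m − 5 log₁₀ d + 5 = -0.00 − 5·0.2125 + 5 = 3.937
M − M_☉ = 3.937 − 4.83 = -0.893
L/L_☉ = 10^(−0.4 × -0.893) = 2.276

L/L_☉ ≈ 2.3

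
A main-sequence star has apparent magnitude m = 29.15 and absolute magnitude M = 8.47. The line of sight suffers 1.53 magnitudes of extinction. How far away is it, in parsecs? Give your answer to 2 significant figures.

d ≈ 68000 pc

m − M = 5 log₁₀(d/10 pc) + A  ⇒  29.15 − (8.47) − 1.53 = 5 log₁₀(d/10)
19.150 = 5 log₁₀(d/10)
log₁₀ d = (m − M − A)/5 + 1 = 4.8300
d = 10^4.8300 = 67610 pc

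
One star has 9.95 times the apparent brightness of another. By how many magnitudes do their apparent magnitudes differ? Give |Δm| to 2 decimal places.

|Δm| ≈ 2.49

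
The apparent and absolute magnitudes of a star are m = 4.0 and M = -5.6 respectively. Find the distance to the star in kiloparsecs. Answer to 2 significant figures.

d ≈ 0.83 kpc

μ = m − M = 9.600
m − M = 5 log₁₀ d − 5
log₁₀ d = (m − M)/5 + 1 = 2.9200
d = 10^2.9200 = 831.8 pc
= 0.8318 kpc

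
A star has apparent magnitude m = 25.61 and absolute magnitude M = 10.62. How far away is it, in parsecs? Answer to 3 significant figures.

d ≈ 9950 pc

μ = m − M = 14.990
m − M = 5 log₁₀ d − 5
log₁₀ d = (m − M)/5 + 1 = 3.9980
d = 10^3.9980 = 9954 pc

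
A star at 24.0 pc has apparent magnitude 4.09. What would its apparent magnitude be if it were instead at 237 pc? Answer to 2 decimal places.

m ≈ 9.06

Flux ∝ 1/d², so Δm = 5 log₁₀(d₂/d₁) = 5 log₁₀(237/24.0) = 4.973
m₂ = m₁ + Δm = 4.09 + (4.973) = 9.063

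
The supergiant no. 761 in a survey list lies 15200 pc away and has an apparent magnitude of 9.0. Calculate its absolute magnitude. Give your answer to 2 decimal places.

M ≈ -6.91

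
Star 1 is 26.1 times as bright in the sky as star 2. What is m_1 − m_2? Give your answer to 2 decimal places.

m_1 − m_2 ≈ -3.54

Pogson: Δm = −2.5 log₁₀(ratio) = −2.5 log₁₀(26.1) = −2.5 × 1.4166 = -3.542
Star 1 is brighter, so it has the smaller magnitude: the difference is negative.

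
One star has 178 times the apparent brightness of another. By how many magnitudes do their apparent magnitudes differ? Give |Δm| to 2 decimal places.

|Δm| ≈ 5.63

Pogson: Δm = −2.5 log₁₀(ratio) = −2.5 log₁₀(178) = −2.5 × 2.2504 = -5.626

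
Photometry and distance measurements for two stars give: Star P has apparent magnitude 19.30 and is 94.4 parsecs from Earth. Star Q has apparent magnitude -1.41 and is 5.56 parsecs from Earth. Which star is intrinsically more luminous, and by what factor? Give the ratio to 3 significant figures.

Star Q is more luminous, by a factor of 667000.

Star P: M = m − 5 log₁₀ d + 5 = 19.30 − 5·1.9750 + 5 = 14.425
Star Q: M = m − 5 log₁₀ d + 5 = -1.41 − 5·0.7451 + 5 = -0.135
ΔM = M_P − M_Q = 14.425 − (-0.135) = 14.561; smaller M is more luminous → Star Q.
L ratio = 10^(0.4 |ΔM|) = 10^5.824 = 667100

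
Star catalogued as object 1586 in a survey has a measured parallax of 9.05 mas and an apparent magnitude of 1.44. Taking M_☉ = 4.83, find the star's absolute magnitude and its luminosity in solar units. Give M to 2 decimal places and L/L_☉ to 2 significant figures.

M ≈ -3.78; L/L_☉ ≈ 2800

d = 1/p = 1000/9.05 mas = 110.5 pc
M = m − 5 log₁₀ d + 5 = 1.44 − 5·2.0434 + 5 = -3.777
M − M_☉ = -3.777 − 4.83 = -8.607
L/L_☉ = 10^(−0.4 × -8.607) = 2771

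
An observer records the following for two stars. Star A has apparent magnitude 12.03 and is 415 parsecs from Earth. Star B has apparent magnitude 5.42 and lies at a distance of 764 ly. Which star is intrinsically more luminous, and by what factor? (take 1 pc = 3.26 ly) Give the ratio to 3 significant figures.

Star A: M = m − 5 log₁₀ d + 5 = 12.03 − 5·2.6180 + 5 = 3.940
Star B: d = 764 ly / 3.26 = 234.4 pc
Star B: M = m − 5 log₁₀ d + 5 = 5.42 − 5·2.3699 + 5 = -1.429
ΔM = M_A − M_B = 3.940 − (-1.429) = 5.369; smaller M is more luminous → Star B.
L ratio = 10^(0.4 |ΔM|) = 10^2.148 = 140.5

Star B is more luminous, by a factor of 140.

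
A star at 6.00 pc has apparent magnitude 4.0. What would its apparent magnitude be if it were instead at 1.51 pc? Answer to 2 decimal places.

Flux ∝ 1/d², so Δm = 5 log₁₀(d₂/d₁) = 5 log₁₀(1.51/6.00) = -2.996
m₂ = m₁ + Δm = 4.0 + (-2.996) = 1.004

m ≈ 1.00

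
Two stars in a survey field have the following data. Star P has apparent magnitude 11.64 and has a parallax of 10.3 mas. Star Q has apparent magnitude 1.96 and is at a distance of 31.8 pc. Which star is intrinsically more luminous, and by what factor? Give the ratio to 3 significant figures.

Star Q is more luminous, by a factor of 799.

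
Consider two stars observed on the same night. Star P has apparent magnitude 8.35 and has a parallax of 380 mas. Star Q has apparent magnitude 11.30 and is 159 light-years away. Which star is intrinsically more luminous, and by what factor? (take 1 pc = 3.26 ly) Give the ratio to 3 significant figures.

Star Q is more luminous, by a factor of 22.7.

Star P: p = 380 mas = 0.380″ → d = 1/p = 2.632 pc
Star P: M = m − 5 log₁₀ d + 5 = 8.35 − 5·0.4202 + 5 = 11.249
Star Q: d = 159 ly / 3.26 = 48.77 pc
Star Q: M = m − 5 log₁₀ d + 5 = 11.30 − 5·1.6882 + 5 = 7.859
ΔM = M_P − M_Q = 11.249 − (7.859) = 3.390; smaller M is more luminous → Star Q.
L ratio = 10^(0.4 |ΔM|) = 10^1.356 = 22.69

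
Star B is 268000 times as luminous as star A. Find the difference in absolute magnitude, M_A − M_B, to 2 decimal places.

M_A − M_B ≈ 13.57

Pogson: ΔM = −2.5 log₁₀(ratio) = −2.5 log₁₀(268000) = −2.5 × 5.4281 = -13.570
Star B is brighter so has the smaller magnitude: M_A − M_B is positive.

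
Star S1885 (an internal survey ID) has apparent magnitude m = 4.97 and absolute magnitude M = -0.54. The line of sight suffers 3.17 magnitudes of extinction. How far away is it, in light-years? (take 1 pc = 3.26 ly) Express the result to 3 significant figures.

m − M = 5 log₁₀(d/10 pc) + A  ⇒  4.97 − (-0.54) − 3.17 = 5 log₁₀(d/10)
2.340 = 5 log₁₀(d/10)
log₁₀ d = (m − M − A)/5 + 1 = 1.4680
d = 10^1.4680 = 29.38 pc
= 95.77 ly

d ≈ 95.8 ly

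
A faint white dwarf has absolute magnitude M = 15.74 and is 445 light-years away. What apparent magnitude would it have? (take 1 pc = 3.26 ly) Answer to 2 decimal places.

m ≈ 21.42

d = 445 ly / 3.26 = 136.5 pc
m = M + 5 log₁₀ d − 5 = 15.74 + 5·2.1351 − 5 = 21.416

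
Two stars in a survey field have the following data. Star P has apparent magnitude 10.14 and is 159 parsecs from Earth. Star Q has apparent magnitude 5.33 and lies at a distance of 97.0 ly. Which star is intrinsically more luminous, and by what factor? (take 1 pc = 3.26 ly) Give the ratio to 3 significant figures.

Star Q is more luminous, by a factor of 2.94.

Star P: M = m − 5 log₁₀ d + 5 = 10.14 − 5·2.2014 + 5 = 4.133
Star Q: d = 97.0 ly / 3.26 = 29.75 pc
Star Q: M = m − 5 log₁₀ d + 5 = 5.33 − 5·1.4736 + 5 = 2.962
ΔM = M_P − M_Q = 4.133 − (2.962) = 1.171; smaller M is more luminous → Star Q.
L ratio = 10^(0.4 |ΔM|) = 10^0.468 = 2.940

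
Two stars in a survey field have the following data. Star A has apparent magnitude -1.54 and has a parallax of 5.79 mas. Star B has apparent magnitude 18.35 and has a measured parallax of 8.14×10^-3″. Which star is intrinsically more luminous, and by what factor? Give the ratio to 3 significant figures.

Star A is more luminous, by a factor of 1.79×10^8.

Star A: p = 5.79 mas = 5.79×10^-3″ → d = 1/p = 172.7 pc
Star A: M = m − 5 log₁₀ d + 5 = -1.54 − 5·2.2373 + 5 = -7.727
Star B: d = 1/p = 1/8.14×10^-3″ = 122.9 pc
Star B: M = m − 5 log₁₀ d + 5 = 18.35 − 5·2.0894 + 5 = 12.903
ΔM = M_A − M_B = -7.727 − (12.903) = -20.630; smaller M is more luminous → Star A.
L ratio = 10^(0.4 |ΔM|) = 10^8.252 = 1.786×10^8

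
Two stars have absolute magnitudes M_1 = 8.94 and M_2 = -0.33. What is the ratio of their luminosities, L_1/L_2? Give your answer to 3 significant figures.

L_1/L_2 ≈ 1.96×10^-4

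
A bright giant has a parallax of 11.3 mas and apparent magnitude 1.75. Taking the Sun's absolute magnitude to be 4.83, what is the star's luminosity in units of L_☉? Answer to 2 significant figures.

L/L_☉ ≈ 1300

d = 1/p = 1000/11.3 mas = 88.50 pc
M = m − 5 log₁₀ d + 5 = 1.75 − 5·1.9469 + 5 = -2.985
M − M_☉ = -2.985 − 4.83 = -7.815
L/L_☉ = 10^(−0.4 × -7.815) = 1336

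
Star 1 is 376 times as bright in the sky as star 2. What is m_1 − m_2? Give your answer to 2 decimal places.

m_1 − m_2 ≈ -6.44

Pogson: Δm = −2.5 log₁₀(ratio) = −2.5 log₁₀(376) = −2.5 × 2.5752 = -6.438
Star 1 is brighter, so it has the smaller magnitude: the difference is negative.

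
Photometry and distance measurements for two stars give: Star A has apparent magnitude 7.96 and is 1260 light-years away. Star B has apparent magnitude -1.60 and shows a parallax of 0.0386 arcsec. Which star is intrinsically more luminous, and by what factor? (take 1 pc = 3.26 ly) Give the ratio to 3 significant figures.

Star A: d = 1260 ly / 3.26 = 386.5 pc
Star A: M = m − 5 log₁₀ d + 5 = 7.96 − 5·2.5872 + 5 = 0.024
Star B: d = 1/p = 1/0.0386″ = 25.91 pc
Star B: M = m − 5 log₁₀ d + 5 = -1.60 − 5·1.4134 + 5 = -3.667
ΔM = M_A − M_B = 0.024 − (-3.667) = 3.691; smaller M is more luminous → Star B.
L ratio = 10^(0.4 |ΔM|) = 10^1.477 = 29.96

Star B is more luminous, by a factor of 30.0.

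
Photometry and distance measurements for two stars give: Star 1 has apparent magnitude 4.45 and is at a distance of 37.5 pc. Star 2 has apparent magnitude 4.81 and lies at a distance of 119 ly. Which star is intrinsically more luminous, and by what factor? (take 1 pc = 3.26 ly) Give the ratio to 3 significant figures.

Star 1 is more luminous, by a factor of 1.47.

Star 1: M = m − 5 log₁₀ d + 5 = 4.45 − 5·1.5740 + 5 = 1.580
Star 2: d = 119 ly / 3.26 = 36.50 pc
Star 2: M = m − 5 log₁₀ d + 5 = 4.81 − 5·1.5623 + 5 = 1.998
ΔM = M_1 − M_2 = 1.580 − (1.998) = -0.419; smaller M is more luminous → Star 1.
L ratio = 10^(0.4 |ΔM|) = 10^0.167 = 1.470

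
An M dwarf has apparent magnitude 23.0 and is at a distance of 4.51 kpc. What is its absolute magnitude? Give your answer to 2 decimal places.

M ≈ 9.73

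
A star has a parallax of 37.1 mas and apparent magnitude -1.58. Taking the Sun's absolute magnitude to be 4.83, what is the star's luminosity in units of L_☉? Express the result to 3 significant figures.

L/L_☉ ≈ 2660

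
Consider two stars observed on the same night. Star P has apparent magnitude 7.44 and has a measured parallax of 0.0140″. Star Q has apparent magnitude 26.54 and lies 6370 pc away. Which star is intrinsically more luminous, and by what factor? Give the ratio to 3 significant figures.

Star P: d = 1/p = 1/0.0140″ = 71.43 pc
Star P: M = m − 5 log₁₀ d + 5 = 7.44 − 5·1.8539 + 5 = 3.171
Star Q: M = m − 5 log₁₀ d + 5 = 26.54 − 5·3.8041 + 5 = 12.519
ΔM = M_P − M_Q = 3.171 − (12.519) = -9.349; smaller M is more luminous → Star P.
L ratio = 10^(0.4 |ΔM|) = 10^3.739 = 5489

Star P is more luminous, by a factor of 5490.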